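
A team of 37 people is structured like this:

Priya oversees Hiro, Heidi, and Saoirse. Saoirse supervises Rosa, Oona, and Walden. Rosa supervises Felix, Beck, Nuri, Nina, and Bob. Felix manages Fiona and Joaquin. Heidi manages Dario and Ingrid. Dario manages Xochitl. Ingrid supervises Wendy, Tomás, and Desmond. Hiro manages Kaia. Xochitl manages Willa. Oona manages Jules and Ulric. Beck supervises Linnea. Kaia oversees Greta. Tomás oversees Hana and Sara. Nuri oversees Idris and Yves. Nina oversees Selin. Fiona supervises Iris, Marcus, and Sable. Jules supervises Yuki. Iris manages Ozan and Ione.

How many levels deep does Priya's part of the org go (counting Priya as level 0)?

The longest chain under Priya runs Priya → Saoirse → Rosa → Felix → Fiona → Iris → Ozan, which is 6 levels below Priya.

6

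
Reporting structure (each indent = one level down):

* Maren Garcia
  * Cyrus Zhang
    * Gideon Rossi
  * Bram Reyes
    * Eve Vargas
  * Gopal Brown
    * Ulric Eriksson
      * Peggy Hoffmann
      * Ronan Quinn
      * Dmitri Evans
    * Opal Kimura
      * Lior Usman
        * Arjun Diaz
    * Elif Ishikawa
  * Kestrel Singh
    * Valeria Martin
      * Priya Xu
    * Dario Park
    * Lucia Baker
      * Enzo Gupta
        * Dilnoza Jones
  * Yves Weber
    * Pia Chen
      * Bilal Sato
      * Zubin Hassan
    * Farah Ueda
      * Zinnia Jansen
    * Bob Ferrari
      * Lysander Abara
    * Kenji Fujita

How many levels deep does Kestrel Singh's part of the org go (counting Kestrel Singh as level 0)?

The longest chain under Kestrel Singh runs Kestrel Singh → Lucia Baker → Enzo Gupta → Dilnoza Jones, which is 3 levels below Kestrel Singh.

3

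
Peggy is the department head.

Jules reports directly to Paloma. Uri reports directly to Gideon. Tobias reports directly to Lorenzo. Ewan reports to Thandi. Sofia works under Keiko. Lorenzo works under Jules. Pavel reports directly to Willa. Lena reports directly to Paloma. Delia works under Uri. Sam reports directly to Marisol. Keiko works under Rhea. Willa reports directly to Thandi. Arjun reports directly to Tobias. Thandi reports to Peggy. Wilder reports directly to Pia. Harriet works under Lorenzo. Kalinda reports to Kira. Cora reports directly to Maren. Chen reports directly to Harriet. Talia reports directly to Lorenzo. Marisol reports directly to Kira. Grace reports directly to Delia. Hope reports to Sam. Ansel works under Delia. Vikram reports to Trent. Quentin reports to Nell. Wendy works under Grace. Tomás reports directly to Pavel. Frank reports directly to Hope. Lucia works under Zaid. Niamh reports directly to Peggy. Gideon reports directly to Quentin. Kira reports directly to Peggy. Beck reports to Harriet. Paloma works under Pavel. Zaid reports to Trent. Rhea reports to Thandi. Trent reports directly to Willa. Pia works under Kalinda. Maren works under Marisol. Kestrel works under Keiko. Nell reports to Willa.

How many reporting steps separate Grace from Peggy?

8

Chain from Grace up to Peggy: Grace → Delia → Uri → Gideon → Quentin → Nell → Willa → Thandi → Peggy. That is 8 steps up, so Grace is 8 levels below Peggy.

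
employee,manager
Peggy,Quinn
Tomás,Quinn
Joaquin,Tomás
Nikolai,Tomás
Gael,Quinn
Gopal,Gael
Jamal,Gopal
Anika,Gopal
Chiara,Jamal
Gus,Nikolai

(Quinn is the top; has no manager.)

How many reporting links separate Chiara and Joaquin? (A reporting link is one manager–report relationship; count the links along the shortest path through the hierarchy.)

Chiara is 4 levels below Quinn, and Joaquin is 2 levels below Quinn (their lowest common manager). The shortest path runs up from Chiara to Quinn and back down to Joaquin: 4 + 2 = 6 links.

6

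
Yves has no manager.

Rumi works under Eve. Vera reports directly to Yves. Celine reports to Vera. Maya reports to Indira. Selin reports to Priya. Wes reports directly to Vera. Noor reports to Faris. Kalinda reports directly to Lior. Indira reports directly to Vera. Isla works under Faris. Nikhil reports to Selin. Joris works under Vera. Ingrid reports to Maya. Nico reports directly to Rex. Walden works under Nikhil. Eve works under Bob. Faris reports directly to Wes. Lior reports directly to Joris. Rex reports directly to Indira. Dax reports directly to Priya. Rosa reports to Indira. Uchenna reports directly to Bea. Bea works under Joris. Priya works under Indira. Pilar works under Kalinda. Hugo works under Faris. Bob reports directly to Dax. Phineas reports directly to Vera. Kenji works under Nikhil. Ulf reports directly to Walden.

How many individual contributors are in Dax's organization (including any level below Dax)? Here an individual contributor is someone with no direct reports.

1

The only person in Dax's organization with no one reporting to them is Rumi. That is 1.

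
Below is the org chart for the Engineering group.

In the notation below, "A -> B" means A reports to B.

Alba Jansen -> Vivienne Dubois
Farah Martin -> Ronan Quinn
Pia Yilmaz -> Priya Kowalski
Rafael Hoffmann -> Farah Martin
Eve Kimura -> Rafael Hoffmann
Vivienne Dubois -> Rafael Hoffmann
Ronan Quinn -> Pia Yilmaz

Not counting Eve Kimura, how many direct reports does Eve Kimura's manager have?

1

Eve Kimura reports to Rafael Hoffmann. Rafael Hoffmann's other direct reports are Vivienne Dubois — 1 peer.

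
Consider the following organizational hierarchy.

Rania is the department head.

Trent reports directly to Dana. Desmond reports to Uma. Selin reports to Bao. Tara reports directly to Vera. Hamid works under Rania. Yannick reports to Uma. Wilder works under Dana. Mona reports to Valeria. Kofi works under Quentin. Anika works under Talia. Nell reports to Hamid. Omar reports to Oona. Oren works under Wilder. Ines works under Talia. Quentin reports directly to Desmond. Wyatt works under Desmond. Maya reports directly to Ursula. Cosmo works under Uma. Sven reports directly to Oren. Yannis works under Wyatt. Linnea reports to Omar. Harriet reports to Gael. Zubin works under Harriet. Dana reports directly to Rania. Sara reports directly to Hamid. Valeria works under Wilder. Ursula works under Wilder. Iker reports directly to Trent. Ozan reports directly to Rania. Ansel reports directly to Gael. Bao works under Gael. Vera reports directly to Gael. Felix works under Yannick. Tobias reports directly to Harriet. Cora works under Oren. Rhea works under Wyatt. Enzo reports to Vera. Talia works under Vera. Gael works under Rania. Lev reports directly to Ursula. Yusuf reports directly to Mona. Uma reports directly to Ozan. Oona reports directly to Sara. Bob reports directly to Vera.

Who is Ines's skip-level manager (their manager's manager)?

Ines reports to Talia, and Talia reports to Vera. So Ines's skip-level manager is Vera.

Vera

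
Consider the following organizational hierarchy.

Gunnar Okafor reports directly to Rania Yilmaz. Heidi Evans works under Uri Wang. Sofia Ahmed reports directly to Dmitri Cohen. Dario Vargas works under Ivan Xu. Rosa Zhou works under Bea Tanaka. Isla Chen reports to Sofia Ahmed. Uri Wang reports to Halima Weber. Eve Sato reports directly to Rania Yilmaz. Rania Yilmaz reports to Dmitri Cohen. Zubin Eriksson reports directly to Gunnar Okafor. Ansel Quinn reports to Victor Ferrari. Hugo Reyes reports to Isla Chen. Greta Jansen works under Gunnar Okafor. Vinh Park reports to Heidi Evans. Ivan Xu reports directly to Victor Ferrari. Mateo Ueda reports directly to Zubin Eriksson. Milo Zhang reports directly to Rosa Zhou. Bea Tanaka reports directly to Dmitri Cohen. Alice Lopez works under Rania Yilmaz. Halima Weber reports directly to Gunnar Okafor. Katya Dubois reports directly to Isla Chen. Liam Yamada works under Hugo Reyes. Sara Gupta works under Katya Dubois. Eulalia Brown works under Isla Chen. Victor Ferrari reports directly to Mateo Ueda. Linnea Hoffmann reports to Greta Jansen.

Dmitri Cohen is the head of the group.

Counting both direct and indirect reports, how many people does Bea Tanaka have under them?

2

Bea Tanaka directly manages Rosa Zhou. Under Rosa Zhou: Milo Zhang (1). That's 2 in total.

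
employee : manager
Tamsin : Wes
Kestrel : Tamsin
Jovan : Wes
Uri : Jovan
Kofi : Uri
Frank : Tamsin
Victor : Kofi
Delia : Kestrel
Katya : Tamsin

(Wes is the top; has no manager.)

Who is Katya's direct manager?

Tamsin

Katya reports directly to Tamsin.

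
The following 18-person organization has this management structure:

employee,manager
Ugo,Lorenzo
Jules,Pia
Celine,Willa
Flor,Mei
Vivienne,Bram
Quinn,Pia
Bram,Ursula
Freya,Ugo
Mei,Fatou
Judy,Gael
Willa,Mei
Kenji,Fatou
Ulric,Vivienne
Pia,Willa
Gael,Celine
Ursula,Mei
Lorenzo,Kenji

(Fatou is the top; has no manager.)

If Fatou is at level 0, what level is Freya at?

Chain from Freya up to Fatou: Freya → Ugo → Lorenzo → Kenji → Fatou. That is 4 steps up, so Freya is 4 levels below Fatou.

4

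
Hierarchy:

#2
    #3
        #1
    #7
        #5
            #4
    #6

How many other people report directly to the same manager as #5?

#5 reports to #7, and #7 has no other direct reports. #5 has 0 peers.

0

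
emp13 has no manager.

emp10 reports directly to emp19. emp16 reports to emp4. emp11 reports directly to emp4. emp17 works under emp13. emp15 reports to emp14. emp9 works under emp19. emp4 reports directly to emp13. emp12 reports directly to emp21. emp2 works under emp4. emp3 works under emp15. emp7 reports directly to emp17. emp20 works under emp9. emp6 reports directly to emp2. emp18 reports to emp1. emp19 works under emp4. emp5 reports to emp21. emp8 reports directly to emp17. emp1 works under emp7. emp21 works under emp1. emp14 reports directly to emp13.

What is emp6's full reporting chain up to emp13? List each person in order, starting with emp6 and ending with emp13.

emp6 -> emp2 -> emp4 -> emp13

emp6 reports to emp2. emp2 reports to emp4. emp4 reports to emp13. emp13 is at the top.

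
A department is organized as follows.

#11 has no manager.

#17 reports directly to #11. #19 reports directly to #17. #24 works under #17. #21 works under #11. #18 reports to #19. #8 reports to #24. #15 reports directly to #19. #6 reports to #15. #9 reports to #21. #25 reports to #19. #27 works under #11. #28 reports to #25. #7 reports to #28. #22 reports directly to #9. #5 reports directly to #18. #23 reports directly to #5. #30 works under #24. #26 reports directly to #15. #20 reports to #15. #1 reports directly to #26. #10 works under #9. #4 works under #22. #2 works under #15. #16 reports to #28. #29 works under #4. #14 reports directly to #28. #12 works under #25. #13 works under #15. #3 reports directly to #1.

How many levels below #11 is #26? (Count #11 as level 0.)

4

Chain from #26 up to #11: #26 → #15 → #19 → #17 → #11. That is 4 steps up, so #26 is 4 levels below #11.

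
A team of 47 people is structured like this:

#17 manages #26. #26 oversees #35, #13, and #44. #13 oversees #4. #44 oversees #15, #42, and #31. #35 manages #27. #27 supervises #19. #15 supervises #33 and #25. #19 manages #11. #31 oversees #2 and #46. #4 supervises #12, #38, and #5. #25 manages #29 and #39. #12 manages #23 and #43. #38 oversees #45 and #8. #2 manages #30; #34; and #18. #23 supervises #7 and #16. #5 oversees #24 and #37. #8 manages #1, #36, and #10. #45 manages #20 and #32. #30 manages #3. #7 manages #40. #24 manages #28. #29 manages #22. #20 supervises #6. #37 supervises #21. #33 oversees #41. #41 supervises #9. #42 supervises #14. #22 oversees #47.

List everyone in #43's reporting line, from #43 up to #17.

#43 -> #12 -> #4 -> #13 -> #26 -> #17

#43 reports to #12. #12 reports to #4. #4 reports to #13. #13 reports to #26. #26 reports to #17. #17 is at the top.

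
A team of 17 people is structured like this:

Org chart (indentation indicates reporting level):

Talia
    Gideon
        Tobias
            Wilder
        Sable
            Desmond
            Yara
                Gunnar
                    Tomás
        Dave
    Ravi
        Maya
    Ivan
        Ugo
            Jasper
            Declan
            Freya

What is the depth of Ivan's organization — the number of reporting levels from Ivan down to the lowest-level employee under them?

The longest chain under Ivan runs Ivan → Ugo → Freya, which is 2 levels below Ivan.

2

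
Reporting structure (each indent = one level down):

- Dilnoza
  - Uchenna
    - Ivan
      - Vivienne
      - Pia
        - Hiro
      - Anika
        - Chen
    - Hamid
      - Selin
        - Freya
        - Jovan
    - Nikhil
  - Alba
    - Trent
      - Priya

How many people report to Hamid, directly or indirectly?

3

Hamid directly manages Selin. Under Selin: Jovan, Freya (2). That's 3 in total.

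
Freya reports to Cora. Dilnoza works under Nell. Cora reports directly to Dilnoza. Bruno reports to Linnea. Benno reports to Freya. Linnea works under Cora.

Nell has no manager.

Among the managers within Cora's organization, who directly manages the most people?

Cora

Direct-report counts within Cora's organization: Cora has 2; Freya has 1; Linnea has 1. The largest is 2, held by Cora.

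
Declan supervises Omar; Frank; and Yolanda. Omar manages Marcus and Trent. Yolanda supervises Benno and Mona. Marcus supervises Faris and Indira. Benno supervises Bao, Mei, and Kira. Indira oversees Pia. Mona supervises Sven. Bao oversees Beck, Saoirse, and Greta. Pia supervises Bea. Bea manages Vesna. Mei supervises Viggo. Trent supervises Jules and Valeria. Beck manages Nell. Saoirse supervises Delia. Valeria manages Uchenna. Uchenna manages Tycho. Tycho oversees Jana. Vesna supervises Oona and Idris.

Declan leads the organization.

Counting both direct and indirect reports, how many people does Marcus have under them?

7

Marcus directly manages Indira, Faris. Under Indira: Pia, Bea, Vesna, Idris, Oona (5). Faris has no reports. So Marcus's organization is 2 direct reports plus everyone under them: 6 + 1 = 7.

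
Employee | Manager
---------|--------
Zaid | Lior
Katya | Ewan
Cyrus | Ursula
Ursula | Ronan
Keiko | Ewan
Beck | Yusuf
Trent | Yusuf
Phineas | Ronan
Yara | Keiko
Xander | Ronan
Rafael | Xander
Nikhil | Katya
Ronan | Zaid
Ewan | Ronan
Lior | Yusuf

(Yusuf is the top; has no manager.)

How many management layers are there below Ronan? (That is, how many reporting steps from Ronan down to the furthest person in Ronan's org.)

3

The longest chain under Ronan runs Ronan → Ewan → Katya → Nikhil, which is 3 levels below Ronan.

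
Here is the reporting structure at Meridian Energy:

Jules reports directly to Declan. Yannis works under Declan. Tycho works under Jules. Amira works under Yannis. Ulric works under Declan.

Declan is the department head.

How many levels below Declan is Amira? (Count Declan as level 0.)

2

Chain from Amira up to Declan: Amira → Yannis → Declan. That is 2 steps up, so Amira is 2 levels below Declan.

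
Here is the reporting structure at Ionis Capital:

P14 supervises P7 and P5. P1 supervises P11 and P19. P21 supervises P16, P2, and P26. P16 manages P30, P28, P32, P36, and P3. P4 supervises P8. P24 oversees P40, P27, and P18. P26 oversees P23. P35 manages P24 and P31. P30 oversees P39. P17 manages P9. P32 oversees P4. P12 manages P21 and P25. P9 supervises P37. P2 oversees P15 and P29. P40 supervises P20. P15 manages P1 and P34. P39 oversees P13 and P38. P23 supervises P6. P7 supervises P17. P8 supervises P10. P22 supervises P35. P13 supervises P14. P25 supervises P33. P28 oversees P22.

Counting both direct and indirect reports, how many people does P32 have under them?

P32 directly manages P4. Under P4: P8, P10 (2). That's 3 in total.

3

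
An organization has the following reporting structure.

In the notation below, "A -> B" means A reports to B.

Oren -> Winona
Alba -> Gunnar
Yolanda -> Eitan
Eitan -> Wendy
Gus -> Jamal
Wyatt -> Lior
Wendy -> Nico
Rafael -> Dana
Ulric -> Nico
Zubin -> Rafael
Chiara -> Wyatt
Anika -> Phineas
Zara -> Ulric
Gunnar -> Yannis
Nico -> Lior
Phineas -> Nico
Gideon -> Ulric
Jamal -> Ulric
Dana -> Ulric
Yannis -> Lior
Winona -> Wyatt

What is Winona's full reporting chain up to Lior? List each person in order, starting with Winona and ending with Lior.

Winona -> Wyatt -> Lior

Winona reports to Wyatt. Wyatt reports to Lior. Lior is at the top.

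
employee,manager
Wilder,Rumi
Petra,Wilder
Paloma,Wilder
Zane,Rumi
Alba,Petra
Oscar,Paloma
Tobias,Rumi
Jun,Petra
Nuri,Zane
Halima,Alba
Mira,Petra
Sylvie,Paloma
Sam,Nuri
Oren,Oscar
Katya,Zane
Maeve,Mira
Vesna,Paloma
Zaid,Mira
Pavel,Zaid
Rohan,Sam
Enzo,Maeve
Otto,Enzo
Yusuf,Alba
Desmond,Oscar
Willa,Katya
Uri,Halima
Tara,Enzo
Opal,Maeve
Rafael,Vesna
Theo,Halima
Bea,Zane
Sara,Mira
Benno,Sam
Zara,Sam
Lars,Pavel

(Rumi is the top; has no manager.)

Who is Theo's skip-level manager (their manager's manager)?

Alba

Theo reports to Halima, and Halima reports to Alba. So Theo's skip-level manager is Alba.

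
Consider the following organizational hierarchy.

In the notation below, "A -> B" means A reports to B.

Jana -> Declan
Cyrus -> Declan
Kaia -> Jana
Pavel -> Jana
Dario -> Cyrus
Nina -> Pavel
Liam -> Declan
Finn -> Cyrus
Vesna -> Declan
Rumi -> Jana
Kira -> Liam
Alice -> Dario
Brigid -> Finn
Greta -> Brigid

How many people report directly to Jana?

3

Jana directly manages Kaia, Pavel, Rumi. That is 3 direct reports.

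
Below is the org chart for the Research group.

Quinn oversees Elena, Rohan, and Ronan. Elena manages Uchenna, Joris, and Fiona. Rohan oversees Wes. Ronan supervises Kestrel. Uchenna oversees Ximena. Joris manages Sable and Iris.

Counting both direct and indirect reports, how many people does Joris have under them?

Joris directly manages Sable, Iris. Sable has no reports. Iris has no reports. So Joris's organization is 2 direct reports plus everyone under them: 1 + 1 = 2.

2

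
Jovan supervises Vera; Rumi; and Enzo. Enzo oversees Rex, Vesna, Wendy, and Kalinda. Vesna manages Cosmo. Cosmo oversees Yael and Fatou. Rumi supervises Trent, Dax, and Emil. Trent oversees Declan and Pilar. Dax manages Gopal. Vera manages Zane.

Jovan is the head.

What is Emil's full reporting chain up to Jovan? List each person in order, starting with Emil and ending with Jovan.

Emil reports to Rumi. Rumi reports to Jovan. Jovan is at the top.

Emil -> Rumi -> Jovan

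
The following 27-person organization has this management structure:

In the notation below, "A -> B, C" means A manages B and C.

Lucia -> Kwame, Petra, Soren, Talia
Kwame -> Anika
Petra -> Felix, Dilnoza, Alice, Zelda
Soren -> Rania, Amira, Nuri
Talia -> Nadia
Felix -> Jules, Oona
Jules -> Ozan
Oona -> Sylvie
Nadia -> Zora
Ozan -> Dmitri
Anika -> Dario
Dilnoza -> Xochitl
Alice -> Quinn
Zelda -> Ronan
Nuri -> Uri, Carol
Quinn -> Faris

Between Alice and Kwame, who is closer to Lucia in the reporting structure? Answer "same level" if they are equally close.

Kwame

Alice is 2 levels below Lucia; Kwame is 1. Kwame is higher.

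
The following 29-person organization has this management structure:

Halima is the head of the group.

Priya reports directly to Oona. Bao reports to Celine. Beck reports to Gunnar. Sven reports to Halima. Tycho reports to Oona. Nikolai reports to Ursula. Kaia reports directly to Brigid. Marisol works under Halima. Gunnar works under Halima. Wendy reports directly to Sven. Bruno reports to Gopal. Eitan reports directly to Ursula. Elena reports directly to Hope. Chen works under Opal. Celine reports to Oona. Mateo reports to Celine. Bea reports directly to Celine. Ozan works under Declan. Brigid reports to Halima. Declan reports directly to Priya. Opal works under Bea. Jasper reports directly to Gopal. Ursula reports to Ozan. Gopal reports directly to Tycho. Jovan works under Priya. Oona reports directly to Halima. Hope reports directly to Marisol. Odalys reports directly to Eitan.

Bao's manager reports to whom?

Oona

Bao reports to Celine, and Celine reports to Oona. So Bao's skip-level manager is Oona.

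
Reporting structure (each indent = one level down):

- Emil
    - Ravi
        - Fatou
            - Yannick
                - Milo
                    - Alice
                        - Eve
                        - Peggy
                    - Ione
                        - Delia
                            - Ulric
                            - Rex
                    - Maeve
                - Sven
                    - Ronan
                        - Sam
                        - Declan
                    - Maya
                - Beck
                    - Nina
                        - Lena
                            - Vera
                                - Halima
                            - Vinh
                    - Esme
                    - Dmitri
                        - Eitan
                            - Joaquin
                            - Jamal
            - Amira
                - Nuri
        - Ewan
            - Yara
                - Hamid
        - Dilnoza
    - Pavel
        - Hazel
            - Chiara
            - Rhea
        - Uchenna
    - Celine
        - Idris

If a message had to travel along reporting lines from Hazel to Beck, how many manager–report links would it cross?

Hazel is 2 levels below Emil, and Beck is 4 levels below Emil (their lowest common manager). The shortest path runs up from Hazel to Emil and back down to Beck: 2 + 4 = 6 links.

6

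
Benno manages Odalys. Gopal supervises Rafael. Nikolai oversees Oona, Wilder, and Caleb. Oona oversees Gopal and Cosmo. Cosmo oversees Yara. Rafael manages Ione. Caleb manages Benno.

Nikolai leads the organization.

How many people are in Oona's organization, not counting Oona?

Oona directly manages Gopal, Cosmo. Under Gopal: Rafael, Ione (2). Under Cosmo: Yara (1). So Oona's organization is 2 direct reports plus everyone under them: 3 + 2 = 5.

5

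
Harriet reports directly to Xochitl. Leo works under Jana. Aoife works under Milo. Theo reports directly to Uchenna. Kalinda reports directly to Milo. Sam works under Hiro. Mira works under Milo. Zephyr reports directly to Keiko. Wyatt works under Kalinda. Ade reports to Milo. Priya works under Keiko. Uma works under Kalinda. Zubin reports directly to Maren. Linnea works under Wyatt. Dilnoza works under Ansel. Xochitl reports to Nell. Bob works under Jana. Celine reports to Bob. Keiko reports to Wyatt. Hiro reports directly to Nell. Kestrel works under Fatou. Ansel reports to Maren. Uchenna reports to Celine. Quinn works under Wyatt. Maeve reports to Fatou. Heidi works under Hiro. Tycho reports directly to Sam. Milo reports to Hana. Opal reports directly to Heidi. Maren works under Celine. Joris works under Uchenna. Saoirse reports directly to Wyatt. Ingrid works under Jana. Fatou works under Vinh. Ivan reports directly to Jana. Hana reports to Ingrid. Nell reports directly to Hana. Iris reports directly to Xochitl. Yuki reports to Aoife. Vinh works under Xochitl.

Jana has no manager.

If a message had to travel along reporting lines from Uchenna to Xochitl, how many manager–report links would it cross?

7

Uchenna is 3 levels below Jana, and Xochitl is 4 levels below Jana (their lowest common manager). The shortest path runs up from Uchenna to Jana and back down to Xochitl: 3 + 4 = 7 links.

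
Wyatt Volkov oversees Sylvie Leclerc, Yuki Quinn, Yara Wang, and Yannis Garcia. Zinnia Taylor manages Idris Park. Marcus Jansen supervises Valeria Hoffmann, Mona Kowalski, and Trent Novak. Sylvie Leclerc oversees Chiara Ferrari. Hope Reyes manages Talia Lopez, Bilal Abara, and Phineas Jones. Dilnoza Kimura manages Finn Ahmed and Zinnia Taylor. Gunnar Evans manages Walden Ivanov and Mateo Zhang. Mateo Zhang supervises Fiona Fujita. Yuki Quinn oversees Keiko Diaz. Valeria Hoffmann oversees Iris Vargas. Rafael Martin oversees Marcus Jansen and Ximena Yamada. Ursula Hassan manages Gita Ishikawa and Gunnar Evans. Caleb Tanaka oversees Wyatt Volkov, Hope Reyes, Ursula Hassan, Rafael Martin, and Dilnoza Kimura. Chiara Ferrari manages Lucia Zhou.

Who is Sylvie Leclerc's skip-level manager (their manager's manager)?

Caleb Tanaka

Sylvie Leclerc reports to Wyatt Volkov, and Wyatt Volkov reports to Caleb Tanaka. So Sylvie Leclerc's skip-level manager is Caleb Tanaka.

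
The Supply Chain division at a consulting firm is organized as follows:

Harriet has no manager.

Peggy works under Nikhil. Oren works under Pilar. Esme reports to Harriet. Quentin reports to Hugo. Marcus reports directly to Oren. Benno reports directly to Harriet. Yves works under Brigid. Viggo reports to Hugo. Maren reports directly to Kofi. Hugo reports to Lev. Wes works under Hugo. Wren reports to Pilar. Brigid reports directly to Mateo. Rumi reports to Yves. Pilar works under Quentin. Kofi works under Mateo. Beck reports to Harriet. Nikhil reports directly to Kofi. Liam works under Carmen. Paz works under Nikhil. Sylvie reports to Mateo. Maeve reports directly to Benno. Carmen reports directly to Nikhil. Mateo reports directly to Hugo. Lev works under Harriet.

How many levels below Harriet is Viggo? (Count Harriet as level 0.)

Chain from Viggo up to Harriet: Viggo → Hugo → Lev → Harriet. That is 3 steps up, so Viggo is 3 levels below Harriet.

3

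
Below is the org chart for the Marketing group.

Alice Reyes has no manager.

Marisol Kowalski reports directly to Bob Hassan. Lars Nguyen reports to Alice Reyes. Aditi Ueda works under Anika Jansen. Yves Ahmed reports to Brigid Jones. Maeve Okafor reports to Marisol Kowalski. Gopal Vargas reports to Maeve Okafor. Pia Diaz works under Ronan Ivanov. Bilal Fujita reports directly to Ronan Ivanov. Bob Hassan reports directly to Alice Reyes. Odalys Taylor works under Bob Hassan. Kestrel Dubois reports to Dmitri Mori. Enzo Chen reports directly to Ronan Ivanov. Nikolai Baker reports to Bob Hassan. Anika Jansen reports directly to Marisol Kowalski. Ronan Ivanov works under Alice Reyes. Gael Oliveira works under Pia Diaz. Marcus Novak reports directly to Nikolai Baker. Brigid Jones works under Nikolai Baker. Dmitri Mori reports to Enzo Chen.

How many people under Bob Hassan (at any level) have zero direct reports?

The people in Bob Hassan's organization with no one reporting to them are Aditi Ueda, Gopal Vargas, Marcus Novak, Yves Ahmed, Odalys Taylor. That is 5.

5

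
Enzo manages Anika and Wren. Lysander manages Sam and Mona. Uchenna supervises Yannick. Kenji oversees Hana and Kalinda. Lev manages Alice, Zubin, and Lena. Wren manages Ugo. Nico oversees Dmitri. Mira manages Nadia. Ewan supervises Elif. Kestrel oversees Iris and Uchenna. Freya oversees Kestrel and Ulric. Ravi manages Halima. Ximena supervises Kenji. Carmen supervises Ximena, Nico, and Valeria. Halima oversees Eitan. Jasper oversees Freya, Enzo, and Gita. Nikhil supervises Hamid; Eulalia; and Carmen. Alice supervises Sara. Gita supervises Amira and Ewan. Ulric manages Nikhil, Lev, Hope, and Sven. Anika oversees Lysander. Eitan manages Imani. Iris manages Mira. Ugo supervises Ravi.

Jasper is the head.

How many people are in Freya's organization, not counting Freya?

25

Freya directly manages Ulric, Kestrel. Under Ulric: Sven, Hope, Lev, Lena, Zubin, Alice, Sara, Nikhil, Hamid, Carmen, Valeria, Nico, Dmitri, Ximena, Kenji, Kalinda, Hana, Eulalia (18). Under Kestrel: Uchenna, Yannick, Iris, Mira, Nadia (5). So Freya's organization is 2 direct reports plus everyone under them: 19 + 6 = 25.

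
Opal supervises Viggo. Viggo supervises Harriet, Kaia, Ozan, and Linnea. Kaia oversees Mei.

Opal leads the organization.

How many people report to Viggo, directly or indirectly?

Viggo directly manages Kaia, Harriet, Linnea, Ozan. Under Kaia: Mei (1). Harriet has no reports. Linnea has no reports. Ozan has no reports. So Viggo's organization is 4 direct reports plus everyone under them: 2 + 1 + 1 + 1 = 5.

5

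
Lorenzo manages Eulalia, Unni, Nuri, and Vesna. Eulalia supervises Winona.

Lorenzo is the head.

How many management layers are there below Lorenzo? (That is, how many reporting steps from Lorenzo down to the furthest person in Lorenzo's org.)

The longest chain under Lorenzo runs Lorenzo → Eulalia → Winona, which is 2 levels below Lorenzo.

2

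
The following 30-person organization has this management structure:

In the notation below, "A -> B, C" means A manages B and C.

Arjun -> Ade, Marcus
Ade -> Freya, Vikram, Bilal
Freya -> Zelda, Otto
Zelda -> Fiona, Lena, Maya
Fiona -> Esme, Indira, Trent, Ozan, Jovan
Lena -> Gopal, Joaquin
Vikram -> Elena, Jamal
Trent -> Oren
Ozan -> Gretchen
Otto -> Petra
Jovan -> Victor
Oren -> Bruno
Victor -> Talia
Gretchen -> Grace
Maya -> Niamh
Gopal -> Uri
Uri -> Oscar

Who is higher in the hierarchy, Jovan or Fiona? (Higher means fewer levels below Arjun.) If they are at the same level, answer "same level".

Fiona

Jovan is 5 levels below Arjun; Fiona is 4. Fiona is higher.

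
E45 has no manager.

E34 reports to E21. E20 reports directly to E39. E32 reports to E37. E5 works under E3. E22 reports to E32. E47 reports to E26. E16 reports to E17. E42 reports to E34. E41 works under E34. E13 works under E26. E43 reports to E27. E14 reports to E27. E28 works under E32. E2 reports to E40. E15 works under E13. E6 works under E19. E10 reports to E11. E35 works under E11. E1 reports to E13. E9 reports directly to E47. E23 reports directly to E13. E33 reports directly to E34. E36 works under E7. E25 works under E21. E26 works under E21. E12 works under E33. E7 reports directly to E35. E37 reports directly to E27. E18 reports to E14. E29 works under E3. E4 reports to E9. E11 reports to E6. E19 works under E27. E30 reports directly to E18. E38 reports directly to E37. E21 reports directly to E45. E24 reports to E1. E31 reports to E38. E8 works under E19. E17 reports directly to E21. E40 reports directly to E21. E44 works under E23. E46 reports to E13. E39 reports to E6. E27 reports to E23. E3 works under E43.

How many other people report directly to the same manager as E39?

E39 reports to E6. E6's other direct reports are E11 — 1 peer.

1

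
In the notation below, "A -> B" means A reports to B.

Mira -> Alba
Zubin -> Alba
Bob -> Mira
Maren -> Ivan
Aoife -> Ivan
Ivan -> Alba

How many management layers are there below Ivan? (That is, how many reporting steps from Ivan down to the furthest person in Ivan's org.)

The longest chain under Ivan runs Ivan → Aoife, which is 1 level below Ivan.

1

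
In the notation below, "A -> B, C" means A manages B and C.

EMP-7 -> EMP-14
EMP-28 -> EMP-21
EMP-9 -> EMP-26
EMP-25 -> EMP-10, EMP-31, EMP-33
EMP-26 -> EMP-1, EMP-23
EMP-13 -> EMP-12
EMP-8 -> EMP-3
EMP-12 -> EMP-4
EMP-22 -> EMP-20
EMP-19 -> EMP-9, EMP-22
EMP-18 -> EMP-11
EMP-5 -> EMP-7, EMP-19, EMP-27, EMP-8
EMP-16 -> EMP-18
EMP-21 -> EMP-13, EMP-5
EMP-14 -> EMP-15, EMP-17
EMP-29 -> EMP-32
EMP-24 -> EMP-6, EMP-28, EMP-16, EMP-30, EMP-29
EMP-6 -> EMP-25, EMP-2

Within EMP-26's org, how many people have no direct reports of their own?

2

The people in EMP-26's organization with no one reporting to them are EMP-23, EMP-1. That is 2.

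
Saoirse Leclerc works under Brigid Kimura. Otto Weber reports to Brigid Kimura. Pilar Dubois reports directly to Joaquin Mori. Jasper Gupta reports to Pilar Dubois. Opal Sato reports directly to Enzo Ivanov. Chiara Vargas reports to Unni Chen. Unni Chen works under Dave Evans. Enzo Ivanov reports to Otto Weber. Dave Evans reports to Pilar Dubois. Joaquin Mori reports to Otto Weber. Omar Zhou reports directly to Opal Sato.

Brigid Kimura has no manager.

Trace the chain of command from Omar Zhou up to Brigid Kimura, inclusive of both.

Omar Zhou -> Opal Sato -> Enzo Ivanov -> Otto Weber -> Brigid Kimura

Omar Zhou reports to Opal Sato. Opal Sato reports to Enzo Ivanov. Enzo Ivanov reports to Otto Weber. Otto Weber reports to Brigid Kimura. Brigid Kimura is at the top.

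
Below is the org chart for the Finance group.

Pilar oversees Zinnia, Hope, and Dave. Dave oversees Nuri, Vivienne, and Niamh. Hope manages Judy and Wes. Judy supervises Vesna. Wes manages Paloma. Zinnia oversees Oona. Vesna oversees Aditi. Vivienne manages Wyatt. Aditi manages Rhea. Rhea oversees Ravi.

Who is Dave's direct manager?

Dave reports directly to Pilar.

Pilar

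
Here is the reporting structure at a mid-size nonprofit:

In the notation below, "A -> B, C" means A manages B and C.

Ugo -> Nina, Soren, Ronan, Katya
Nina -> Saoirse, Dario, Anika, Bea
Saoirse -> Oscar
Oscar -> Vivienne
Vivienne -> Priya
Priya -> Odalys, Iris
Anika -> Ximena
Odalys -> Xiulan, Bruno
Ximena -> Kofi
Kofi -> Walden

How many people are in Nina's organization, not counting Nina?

14

Nina directly manages Saoirse, Dario, Anika, Bea. Under Saoirse: Oscar, Vivienne, Priya, Iris, Odalys, Bruno, Xiulan (7). Dario has no reports. Under Anika: Ximena, Kofi, Walden (3). Bea has no reports. So Nina's organization is 4 direct reports plus everyone under them: 8 + 1 + 4 + 1 = 14.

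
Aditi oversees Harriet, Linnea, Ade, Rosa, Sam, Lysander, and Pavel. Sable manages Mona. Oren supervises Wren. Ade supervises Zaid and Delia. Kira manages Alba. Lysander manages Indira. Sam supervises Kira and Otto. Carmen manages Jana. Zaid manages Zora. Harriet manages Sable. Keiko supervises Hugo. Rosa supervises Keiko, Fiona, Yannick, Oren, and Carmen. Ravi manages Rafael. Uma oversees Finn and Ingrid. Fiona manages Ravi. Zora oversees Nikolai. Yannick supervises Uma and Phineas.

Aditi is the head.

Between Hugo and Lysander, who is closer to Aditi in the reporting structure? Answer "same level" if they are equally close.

Hugo is 3 levels below Aditi; Lysander is 1. Lysander is higher.

Lysander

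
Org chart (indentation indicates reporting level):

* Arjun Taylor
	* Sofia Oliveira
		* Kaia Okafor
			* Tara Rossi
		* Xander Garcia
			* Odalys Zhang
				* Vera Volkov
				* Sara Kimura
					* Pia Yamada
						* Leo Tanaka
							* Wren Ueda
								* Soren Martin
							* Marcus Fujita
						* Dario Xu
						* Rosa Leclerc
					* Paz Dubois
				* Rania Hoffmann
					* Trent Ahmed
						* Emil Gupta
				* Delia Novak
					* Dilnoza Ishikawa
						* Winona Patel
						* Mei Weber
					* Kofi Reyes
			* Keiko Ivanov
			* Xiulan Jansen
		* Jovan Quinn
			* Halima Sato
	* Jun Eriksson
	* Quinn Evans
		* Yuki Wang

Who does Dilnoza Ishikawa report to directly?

Dilnoza Ishikawa reports directly to Delia Novak.

Delia Novak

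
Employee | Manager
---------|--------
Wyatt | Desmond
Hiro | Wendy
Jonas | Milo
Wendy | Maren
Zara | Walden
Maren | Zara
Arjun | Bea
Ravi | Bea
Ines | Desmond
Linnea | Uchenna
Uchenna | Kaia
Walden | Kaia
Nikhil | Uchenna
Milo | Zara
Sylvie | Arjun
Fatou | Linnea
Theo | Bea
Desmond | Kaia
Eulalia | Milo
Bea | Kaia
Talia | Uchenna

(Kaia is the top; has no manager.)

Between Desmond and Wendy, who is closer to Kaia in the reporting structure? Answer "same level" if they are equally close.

Desmond

Desmond is 1 level below Kaia; Wendy is 4. Desmond is higher.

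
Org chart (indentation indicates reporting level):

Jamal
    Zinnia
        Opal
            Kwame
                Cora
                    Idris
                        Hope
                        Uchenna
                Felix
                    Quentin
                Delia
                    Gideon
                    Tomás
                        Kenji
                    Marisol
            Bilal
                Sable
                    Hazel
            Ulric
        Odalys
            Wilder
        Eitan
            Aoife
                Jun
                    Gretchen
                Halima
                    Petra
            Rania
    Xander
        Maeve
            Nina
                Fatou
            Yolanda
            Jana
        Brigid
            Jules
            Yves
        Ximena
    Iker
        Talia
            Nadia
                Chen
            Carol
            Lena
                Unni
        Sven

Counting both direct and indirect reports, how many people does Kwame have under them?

Kwame directly manages Cora, Felix, Delia. Under Cora: Idris, Uchenna, Hope (3). Under Felix: Quentin (1). Under Delia: Marisol, Tomás, Kenji, Gideon (4). So Kwame's organization is 3 direct reports plus everyone under them: 4 + 2 + 5 = 11.

11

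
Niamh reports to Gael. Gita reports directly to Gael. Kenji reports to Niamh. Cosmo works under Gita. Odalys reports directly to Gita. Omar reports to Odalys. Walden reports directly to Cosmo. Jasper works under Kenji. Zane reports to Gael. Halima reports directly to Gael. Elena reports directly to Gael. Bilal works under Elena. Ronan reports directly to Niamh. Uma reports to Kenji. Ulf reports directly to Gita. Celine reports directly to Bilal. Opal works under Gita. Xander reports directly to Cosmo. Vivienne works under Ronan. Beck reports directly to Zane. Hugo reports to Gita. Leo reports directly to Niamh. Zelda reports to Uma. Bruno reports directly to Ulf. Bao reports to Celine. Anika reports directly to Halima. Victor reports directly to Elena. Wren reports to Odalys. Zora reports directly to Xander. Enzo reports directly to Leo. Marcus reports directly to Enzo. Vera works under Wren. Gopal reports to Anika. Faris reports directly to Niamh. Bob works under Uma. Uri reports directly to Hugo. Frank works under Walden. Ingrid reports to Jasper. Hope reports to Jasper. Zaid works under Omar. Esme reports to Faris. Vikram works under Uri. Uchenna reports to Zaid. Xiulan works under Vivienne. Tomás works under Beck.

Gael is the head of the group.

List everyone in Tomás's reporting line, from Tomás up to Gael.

Tomás reports to Beck. Beck reports to Zane. Zane reports to Gael. Gael is at the top.

Tomás -> Beck -> Zane -> Gael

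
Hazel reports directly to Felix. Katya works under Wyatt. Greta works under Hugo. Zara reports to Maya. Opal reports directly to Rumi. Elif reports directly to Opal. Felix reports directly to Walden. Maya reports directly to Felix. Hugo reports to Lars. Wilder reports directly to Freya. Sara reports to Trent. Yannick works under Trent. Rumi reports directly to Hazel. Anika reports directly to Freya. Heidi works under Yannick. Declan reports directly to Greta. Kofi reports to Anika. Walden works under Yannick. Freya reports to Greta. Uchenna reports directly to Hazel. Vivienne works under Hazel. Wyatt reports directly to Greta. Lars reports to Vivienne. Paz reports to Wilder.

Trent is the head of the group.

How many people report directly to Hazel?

Hazel directly manages Vivienne, Uchenna, Rumi. That is 3 direct reports.

3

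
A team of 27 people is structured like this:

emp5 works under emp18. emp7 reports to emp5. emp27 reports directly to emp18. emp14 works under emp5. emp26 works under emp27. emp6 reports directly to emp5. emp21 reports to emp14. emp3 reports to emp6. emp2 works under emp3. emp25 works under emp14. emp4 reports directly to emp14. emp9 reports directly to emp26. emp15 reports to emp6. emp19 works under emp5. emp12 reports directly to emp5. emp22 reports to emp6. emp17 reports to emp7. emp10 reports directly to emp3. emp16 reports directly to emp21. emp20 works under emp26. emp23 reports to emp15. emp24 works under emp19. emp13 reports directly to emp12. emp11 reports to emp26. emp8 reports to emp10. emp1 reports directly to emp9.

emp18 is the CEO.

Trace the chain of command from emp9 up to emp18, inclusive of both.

emp9 reports to emp26. emp26 reports to emp27. emp27 reports to emp18. emp18 is at the top.

emp9 -> emp26 -> emp27 -> emp18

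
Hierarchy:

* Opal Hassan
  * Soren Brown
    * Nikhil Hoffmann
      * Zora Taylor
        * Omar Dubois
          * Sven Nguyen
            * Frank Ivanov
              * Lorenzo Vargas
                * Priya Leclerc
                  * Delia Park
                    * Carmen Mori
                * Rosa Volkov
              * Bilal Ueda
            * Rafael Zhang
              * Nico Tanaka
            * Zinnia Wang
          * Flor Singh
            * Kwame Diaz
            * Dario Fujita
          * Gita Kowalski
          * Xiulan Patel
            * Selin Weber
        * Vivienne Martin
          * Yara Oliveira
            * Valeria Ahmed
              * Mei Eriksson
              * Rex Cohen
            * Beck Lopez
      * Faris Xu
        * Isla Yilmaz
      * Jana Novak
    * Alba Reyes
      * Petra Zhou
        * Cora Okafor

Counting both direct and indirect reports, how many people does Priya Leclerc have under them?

2

Priya Leclerc directly manages Delia Park. Under Delia Park: Carmen Mori (1). That's 2 in total.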